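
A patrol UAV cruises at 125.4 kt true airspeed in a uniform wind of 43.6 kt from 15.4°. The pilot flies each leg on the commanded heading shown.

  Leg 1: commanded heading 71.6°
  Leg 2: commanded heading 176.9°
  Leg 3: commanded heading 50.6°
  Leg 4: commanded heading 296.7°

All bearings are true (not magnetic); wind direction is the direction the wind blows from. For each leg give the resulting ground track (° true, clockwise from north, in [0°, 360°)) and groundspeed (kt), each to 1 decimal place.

Leg 1: track=91.3°, groundspeed=107.4 kt
Leg 2: track=181.6°, groundspeed=167.3 kt
Leg 3: track=66.2°, groundspeed=93.2 kt
Leg 4: track=276.6°, groundspeed=124.4 kt

Leg 1: heading 71.6°; drift +19.7° → track 91.3°, groundspeed 107.4 kt
Leg 2: heading 176.9°; drift +4.7° → track 181.6°, groundspeed 167.3 kt
Leg 3: heading 50.6°; drift +15.6° → track 66.2°, groundspeed 93.2 kt
Leg 4: heading 296.7°; drift -20.1° → track 276.6°, groundspeed 124.4 kt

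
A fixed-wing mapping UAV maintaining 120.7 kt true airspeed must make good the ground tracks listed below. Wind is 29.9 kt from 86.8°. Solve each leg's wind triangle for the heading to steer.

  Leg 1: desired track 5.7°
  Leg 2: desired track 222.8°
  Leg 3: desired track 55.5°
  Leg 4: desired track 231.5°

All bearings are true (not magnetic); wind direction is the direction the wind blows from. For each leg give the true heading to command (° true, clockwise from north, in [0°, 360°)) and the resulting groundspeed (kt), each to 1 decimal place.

Leg 1: heading=19.9°, groundspeed=112.4 kt
Leg 2: heading=212.9°, groundspeed=140.4 kt
Leg 3: heading=62.9°, groundspeed=94.1 kt
Leg 4: heading=223.3°, groundspeed=143.9 kt

Leg 1: desired track 5.7°; wind correction +14.2° → command heading 19.9°, groundspeed 112.4 kt
Leg 2: desired track 222.8°; wind correction -9.9° → command heading 212.9°, groundspeed 140.4 kt
Leg 3: desired track 55.5°; wind correction +7.4° → command heading 62.9°, groundspeed 94.1 kt
Leg 4: desired track 231.5°; wind correction -8.2° → command heading 223.3°, groundspeed 143.9 kt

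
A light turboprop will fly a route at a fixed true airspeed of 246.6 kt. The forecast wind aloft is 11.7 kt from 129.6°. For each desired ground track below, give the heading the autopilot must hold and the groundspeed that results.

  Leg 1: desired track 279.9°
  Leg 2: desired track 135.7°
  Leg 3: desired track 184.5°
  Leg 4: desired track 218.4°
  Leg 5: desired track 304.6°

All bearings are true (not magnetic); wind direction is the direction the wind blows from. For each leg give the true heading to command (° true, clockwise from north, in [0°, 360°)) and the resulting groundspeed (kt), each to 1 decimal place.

Leg 1: heading=278.6°, groundspeed=256.7 kt
Leg 2: heading=135.4°, groundspeed=235.0 kt
Leg 3: heading=182.3°, groundspeed=239.7 kt
Leg 4: heading=215.7°, groundspeed=246.1 kt
Leg 5: heading=304.4°, groundspeed=258.3 kt

Leg 1: desired track 279.9°; wind correction -1.3° → command heading 278.6°, groundspeed 256.7 kt
Leg 2: desired track 135.7°; wind correction -0.3° → command heading 135.4°, groundspeed 235.0 kt
Leg 3: desired track 184.5°; wind correction -2.2° → command heading 182.3°, groundspeed 239.7 kt
Leg 4: desired track 218.4°; wind correction -2.7° → command heading 215.7°, groundspeed 246.1 kt
Leg 5: desired track 304.6°; wind correction -0.2° → command heading 304.4°, groundspeed 258.3 kt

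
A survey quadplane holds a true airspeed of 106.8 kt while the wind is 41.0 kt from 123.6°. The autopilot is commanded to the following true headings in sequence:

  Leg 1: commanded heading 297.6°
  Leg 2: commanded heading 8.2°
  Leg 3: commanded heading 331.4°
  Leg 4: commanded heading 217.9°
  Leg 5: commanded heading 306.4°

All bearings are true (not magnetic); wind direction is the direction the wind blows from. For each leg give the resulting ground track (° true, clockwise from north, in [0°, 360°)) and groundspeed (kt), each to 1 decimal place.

Leg 1: track=299.3°, groundspeed=147.6 kt
Leg 2: track=351.6°, groundspeed=129.8 kt
Leg 3: track=323.8°, groundspeed=144.3 kt
Leg 4: track=238.3°, groundspeed=117.2 kt
Leg 5: track=305.6°, groundspeed=147.8 kt

Leg 1: heading 297.6°; drift +1.7° → track 299.3°, groundspeed 147.6 kt
Leg 2: heading 8.2°; drift -16.6° → track 351.6°, groundspeed 129.8 kt
Leg 3: heading 331.4°; drift -7.6° → track 323.8°, groundspeed 144.3 kt
Leg 4: heading 217.9°; drift +20.4° → track 238.3°, groundspeed 117.2 kt
Leg 5: heading 306.4°; drift -0.8° → track 305.6°, groundspeed 147.8 kt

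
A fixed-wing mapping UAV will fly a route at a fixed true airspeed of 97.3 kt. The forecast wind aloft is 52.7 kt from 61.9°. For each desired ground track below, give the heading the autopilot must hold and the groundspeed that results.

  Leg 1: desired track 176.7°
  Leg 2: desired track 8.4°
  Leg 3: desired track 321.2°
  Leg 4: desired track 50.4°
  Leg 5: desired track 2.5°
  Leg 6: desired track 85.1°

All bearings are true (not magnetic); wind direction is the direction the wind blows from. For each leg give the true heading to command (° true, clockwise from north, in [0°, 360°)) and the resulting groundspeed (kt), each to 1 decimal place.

Leg 1: desired track 176.7°; wind correction -29.5° → command heading 147.2°, groundspeed 106.8 kt
Leg 2: desired track 8.4°; wind correction +25.8° → command heading 34.2°, groundspeed 56.2 kt
Leg 3: desired track 321.2°; wind correction +32.2° → command heading 353.4°, groundspeed 92.2 kt
Leg 4: desired track 50.4°; wind correction +6.2° → command heading 56.6°, groundspeed 45.1 kt
Leg 5: desired track 2.5°; wind correction +27.8° → command heading 30.3°, groundspeed 59.3 kt
Leg 6: desired track 85.1°; wind correction -12.3° → command heading 72.8°, groundspeed 46.6 kt

Leg 1: heading=147.2°, groundspeed=106.8 kt
Leg 2: heading=34.2°, groundspeed=56.2 kt
Leg 3: heading=353.4°, groundspeed=92.2 kt
Leg 4: heading=56.6°, groundspeed=45.1 kt
Leg 5: heading=30.3°, groundspeed=59.3 kt
Leg 6: heading=72.8°, groundspeed=46.6 kt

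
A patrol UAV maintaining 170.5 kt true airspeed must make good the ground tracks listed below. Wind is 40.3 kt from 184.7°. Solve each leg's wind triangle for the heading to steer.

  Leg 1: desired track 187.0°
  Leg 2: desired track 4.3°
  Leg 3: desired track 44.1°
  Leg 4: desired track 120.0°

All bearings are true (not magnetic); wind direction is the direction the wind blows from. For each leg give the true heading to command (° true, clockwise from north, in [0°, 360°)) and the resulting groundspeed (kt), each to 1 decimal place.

Leg 1: desired track 187.0°; wind correction -0.5° → command heading 186.5°, groundspeed 130.2 kt
Leg 2: desired track 4.3°; wind correction -0.1° → command heading 4.2°, groundspeed 210.8 kt
Leg 3: desired track 44.1°; wind correction +8.6° → command heading 52.7°, groundspeed 199.7 kt
Leg 4: desired track 120.0°; wind correction +12.3° → command heading 132.3°, groundspeed 149.3 kt

Leg 1: heading=186.5°, groundspeed=130.2 kt
Leg 2: heading=4.2°, groundspeed=210.8 kt
Leg 3: heading=52.7°, groundspeed=199.7 kt
Leg 4: heading=132.3°, groundspeed=149.3 kt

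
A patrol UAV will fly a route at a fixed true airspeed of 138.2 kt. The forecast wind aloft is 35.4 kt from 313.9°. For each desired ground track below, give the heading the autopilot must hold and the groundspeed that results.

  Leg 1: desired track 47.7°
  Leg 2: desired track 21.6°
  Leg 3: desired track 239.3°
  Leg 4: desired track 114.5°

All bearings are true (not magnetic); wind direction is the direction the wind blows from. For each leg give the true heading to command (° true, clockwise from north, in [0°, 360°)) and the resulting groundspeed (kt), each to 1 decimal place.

Leg 1: desired track 47.7°; wind correction -14.8° → command heading 32.9°, groundspeed 136.0 kt
Leg 2: desired track 21.6°; wind correction -13.7° → command heading 7.9°, groundspeed 120.8 kt
Leg 3: desired track 239.3°; wind correction +14.3° → command heading 253.6°, groundspeed 124.5 kt
Leg 4: desired track 114.5°; wind correction -4.9° → command heading 109.6°, groundspeed 171.1 kt

Leg 1: heading=32.9°, groundspeed=136.0 kt
Leg 2: heading=7.9°, groundspeed=120.8 kt
Leg 3: heading=253.6°, groundspeed=124.5 kt
Leg 4: heading=109.6°, groundspeed=171.1 kt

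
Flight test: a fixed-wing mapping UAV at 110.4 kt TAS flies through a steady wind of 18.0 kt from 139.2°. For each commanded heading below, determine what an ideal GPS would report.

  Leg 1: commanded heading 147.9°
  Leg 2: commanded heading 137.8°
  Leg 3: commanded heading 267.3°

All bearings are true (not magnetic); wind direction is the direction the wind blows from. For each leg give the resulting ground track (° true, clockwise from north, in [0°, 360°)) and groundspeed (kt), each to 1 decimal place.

Leg 1: track=149.6°, groundspeed=92.6 kt
Leg 2: track=137.5°, groundspeed=92.4 kt
Leg 3: track=273.9°, groundspeed=122.3 kt

Leg 1: heading 147.9°; drift +1.7° → track 149.6°, groundspeed 92.6 kt
Leg 2: heading 137.8°; drift -0.3° → track 137.5°, groundspeed 92.4 kt
Leg 3: heading 267.3°; drift +6.6° → track 273.9°, groundspeed 122.3 kt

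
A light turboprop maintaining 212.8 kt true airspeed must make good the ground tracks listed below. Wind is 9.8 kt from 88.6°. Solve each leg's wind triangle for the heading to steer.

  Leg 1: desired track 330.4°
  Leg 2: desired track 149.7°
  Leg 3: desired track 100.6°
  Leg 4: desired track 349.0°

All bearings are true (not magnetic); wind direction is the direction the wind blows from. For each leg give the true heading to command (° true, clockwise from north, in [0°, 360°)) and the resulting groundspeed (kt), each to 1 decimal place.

Leg 1: heading=332.7°, groundspeed=217.3 kt
Leg 2: heading=147.4°, groundspeed=207.9 kt
Leg 3: heading=100.1°, groundspeed=203.2 kt
Leg 4: heading=351.6°, groundspeed=214.2 kt

Leg 1: desired track 330.4°; wind correction +2.3° → command heading 332.7°, groundspeed 217.3 kt
Leg 2: desired track 149.7°; wind correction -2.3° → command heading 147.4°, groundspeed 207.9 kt
Leg 3: desired track 100.6°; wind correction -0.5° → command heading 100.1°, groundspeed 203.2 kt
Leg 4: desired track 349.0°; wind correction +2.6° → command heading 351.6°, groundspeed 214.2 kt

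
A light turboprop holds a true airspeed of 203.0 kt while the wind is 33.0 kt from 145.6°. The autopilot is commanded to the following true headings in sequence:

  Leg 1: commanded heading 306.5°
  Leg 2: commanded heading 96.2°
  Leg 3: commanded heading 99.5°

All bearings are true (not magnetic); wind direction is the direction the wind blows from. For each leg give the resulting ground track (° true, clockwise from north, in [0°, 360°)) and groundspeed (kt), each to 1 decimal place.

Leg 1: heading 306.5°; drift +2.6° → track 309.1°, groundspeed 234.4 kt
Leg 2: heading 96.2°; drift -7.9° → track 88.3°, groundspeed 183.2 kt
Leg 3: heading 99.5°; drift -7.5° → track 92.0°, groundspeed 181.7 kt

Leg 1: track=309.1°, groundspeed=234.4 kt
Leg 2: track=88.3°, groundspeed=183.2 kt
Leg 3: track=92.0°, groundspeed=181.7 kt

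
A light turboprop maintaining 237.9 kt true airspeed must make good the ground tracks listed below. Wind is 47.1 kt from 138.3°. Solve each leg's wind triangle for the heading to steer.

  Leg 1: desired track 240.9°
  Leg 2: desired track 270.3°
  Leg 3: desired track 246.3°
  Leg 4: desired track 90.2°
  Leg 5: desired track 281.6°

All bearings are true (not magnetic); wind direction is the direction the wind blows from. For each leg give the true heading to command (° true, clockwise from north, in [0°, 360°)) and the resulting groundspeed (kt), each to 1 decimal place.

Leg 1: desired track 240.9°; wind correction -11.1° → command heading 229.8°, groundspeed 243.7 kt
Leg 2: desired track 270.3°; wind correction -8.5° → command heading 261.8°, groundspeed 266.8 kt
Leg 3: desired track 246.3°; wind correction -10.9° → command heading 235.4°, groundspeed 248.2 kt
Leg 4: desired track 90.2°; wind correction +8.5° → command heading 98.7°, groundspeed 203.8 kt
Leg 5: desired track 281.6°; wind correction -6.8° → command heading 274.8°, groundspeed 274.0 kt

Leg 1: heading=229.8°, groundspeed=243.7 kt
Leg 2: heading=261.8°, groundspeed=266.8 kt
Leg 3: heading=235.4°, groundspeed=248.2 kt
Leg 4: heading=98.7°, groundspeed=203.8 kt
Leg 5: heading=274.8°, groundspeed=274.0 kt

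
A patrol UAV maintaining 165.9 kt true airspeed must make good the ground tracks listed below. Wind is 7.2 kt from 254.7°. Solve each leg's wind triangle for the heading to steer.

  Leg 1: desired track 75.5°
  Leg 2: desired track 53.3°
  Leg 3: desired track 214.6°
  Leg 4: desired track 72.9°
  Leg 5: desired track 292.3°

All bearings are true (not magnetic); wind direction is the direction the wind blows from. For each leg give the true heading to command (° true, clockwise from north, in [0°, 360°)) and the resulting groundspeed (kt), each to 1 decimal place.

Leg 1: desired track 75.5°; wind correction +0.0° → command heading 75.5°, groundspeed 173.1 kt
Leg 2: desired track 53.3°; wind correction -0.9° → command heading 52.4°, groundspeed 172.6 kt
Leg 3: desired track 214.6°; wind correction +1.6° → command heading 216.2°, groundspeed 160.3 kt
Leg 4: desired track 72.9°; wind correction -0.1° → command heading 72.8°, groundspeed 173.1 kt
Leg 5: desired track 292.3°; wind correction -1.5° → command heading 290.8°, groundspeed 160.1 kt

Leg 1: heading=75.5°, groundspeed=173.1 kt
Leg 2: heading=52.4°, groundspeed=172.6 kt
Leg 3: heading=216.2°, groundspeed=160.3 kt
Leg 4: heading=72.8°, groundspeed=173.1 kt
Leg 5: heading=290.8°, groundspeed=160.1 kt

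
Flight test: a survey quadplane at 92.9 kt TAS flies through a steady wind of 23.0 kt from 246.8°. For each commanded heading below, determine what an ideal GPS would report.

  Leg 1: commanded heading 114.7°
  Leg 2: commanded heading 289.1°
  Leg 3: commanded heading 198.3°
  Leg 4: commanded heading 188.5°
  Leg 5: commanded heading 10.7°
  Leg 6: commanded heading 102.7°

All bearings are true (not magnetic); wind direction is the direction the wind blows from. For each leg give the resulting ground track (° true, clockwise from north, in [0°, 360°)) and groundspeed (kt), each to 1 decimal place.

Leg 1: heading 114.7°; drift -9.0° → track 105.7°, groundspeed 109.7 kt
Leg 2: heading 289.1°; drift +11.5° → track 300.6°, groundspeed 77.5 kt
Leg 3: heading 198.3°; drift -12.5° → track 185.8°, groundspeed 79.5 kt
Leg 4: heading 188.5°; drift -13.6° → track 174.9°, groundspeed 83.1 kt
Leg 5: heading 10.7°; drift +10.2° → track 20.9°, groundspeed 107.4 kt
Leg 6: heading 102.7°; drift -6.9° → track 95.8°, groundspeed 112.3 kt

Leg 1: track=105.7°, groundspeed=109.7 kt
Leg 2: track=300.6°, groundspeed=77.5 kt
Leg 3: track=185.8°, groundspeed=79.5 kt
Leg 4: track=174.9°, groundspeed=83.1 kt
Leg 5: track=20.9°, groundspeed=107.4 kt
Leg 6: track=95.8°, groundspeed=112.3 kt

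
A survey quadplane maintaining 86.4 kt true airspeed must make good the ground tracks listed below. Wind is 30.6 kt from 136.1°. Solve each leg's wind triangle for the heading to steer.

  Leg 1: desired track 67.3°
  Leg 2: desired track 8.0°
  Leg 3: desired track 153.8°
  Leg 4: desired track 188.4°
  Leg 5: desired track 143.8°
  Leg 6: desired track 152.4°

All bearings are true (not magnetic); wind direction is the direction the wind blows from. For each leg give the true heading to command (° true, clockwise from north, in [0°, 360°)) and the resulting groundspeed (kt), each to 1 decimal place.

Leg 1: heading=86.6°, groundspeed=70.5 kt
Leg 2: heading=24.2°, groundspeed=101.9 kt
Leg 3: heading=147.6°, groundspeed=56.7 kt
Leg 4: heading=172.1°, groundspeed=64.2 kt
Leg 5: heading=141.1°, groundspeed=56.0 kt
Leg 6: heading=146.7°, groundspeed=56.6 kt

Leg 1: desired track 67.3°; wind correction +19.3° → command heading 86.6°, groundspeed 70.5 kt
Leg 2: desired track 8.0°; wind correction +16.2° → command heading 24.2°, groundspeed 101.9 kt
Leg 3: desired track 153.8°; wind correction -6.2° → command heading 147.6°, groundspeed 56.7 kt
Leg 4: desired track 188.4°; wind correction -16.3° → command heading 172.1°, groundspeed 64.2 kt
Leg 5: desired track 143.8°; wind correction -2.7° → command heading 141.1°, groundspeed 56.0 kt
Leg 6: desired track 152.4°; wind correction -5.7° → command heading 146.7°, groundspeed 56.6 kt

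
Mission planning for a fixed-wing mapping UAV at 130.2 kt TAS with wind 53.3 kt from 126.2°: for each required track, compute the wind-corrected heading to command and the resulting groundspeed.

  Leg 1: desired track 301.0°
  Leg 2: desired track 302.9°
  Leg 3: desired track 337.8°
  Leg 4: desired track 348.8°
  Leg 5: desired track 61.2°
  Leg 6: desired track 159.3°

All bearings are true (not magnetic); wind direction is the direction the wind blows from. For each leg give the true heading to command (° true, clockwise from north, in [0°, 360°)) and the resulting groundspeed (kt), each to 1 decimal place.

Leg 1: heading=298.9°, groundspeed=183.2 kt
Leg 2: heading=301.5°, groundspeed=183.4 kt
Leg 3: heading=350.2°, groundspeed=172.6 kt
Leg 4: heading=4.9°, groundspeed=164.3 kt
Leg 5: heading=83.0°, groundspeed=98.4 kt
Leg 6: heading=146.4°, groundspeed=82.3 kt

Leg 1: desired track 301.0°; wind correction -2.1° → command heading 298.9°, groundspeed 183.2 kt
Leg 2: desired track 302.9°; wind correction -1.4° → command heading 301.5°, groundspeed 183.4 kt
Leg 3: desired track 337.8°; wind correction +12.4° → command heading 350.2°, groundspeed 172.6 kt
Leg 4: desired track 348.8°; wind correction +16.1° → command heading 4.9°, groundspeed 164.3 kt
Leg 5: desired track 61.2°; wind correction +21.8° → command heading 83.0°, groundspeed 98.4 kt
Leg 6: desired track 159.3°; wind correction -12.9° → command heading 146.4°, groundspeed 82.3 kt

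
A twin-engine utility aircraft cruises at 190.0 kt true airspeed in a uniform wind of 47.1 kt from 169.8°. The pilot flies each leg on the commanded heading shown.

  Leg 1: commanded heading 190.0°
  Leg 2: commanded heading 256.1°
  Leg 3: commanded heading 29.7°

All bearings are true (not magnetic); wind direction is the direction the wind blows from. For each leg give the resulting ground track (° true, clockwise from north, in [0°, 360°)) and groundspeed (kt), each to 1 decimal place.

Leg 1: track=196.4°, groundspeed=146.7 kt
Leg 2: track=270.2°, groundspeed=192.8 kt
Leg 3: track=22.1°, groundspeed=228.1 kt

Leg 1: heading 190.0°; drift +6.4° → track 196.4°, groundspeed 146.7 kt
Leg 2: heading 256.1°; drift +14.1° → track 270.2°, groundspeed 192.8 kt
Leg 3: heading 29.7°; drift -7.6° → track 22.1°, groundspeed 228.1 kt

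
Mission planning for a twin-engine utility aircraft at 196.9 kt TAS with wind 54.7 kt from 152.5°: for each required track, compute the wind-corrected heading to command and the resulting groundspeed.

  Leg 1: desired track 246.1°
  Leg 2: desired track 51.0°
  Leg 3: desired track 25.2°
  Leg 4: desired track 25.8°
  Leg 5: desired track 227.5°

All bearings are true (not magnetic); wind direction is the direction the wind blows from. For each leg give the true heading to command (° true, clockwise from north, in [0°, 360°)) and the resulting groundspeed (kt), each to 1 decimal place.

Leg 1: desired track 246.1°; wind correction -16.1° → command heading 230.0°, groundspeed 192.6 kt
Leg 2: desired track 51.0°; wind correction +15.8° → command heading 66.8°, groundspeed 200.4 kt
Leg 3: desired track 25.2°; wind correction +12.8° → command heading 38.0°, groundspeed 225.2 kt
Leg 4: desired track 25.8°; wind correction +12.9° → command heading 38.7°, groundspeed 224.6 kt
Leg 5: desired track 227.5°; wind correction -15.6° → command heading 211.9°, groundspeed 175.5 kt

Leg 1: heading=230.0°, groundspeed=192.6 kt
Leg 2: heading=66.8°, groundspeed=200.4 kt
Leg 3: heading=38.0°, groundspeed=225.2 kt
Leg 4: heading=38.7°, groundspeed=224.6 kt
Leg 5: heading=211.9°, groundspeed=175.5 kt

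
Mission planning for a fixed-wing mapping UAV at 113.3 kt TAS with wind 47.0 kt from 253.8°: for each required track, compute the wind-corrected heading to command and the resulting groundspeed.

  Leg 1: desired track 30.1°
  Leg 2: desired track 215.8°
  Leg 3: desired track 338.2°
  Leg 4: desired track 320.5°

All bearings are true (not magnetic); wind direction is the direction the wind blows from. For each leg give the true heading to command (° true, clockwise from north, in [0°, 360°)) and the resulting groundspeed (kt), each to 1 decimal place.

Leg 1: heading=13.4°, groundspeed=142.5 kt
Leg 2: heading=230.6°, groundspeed=72.5 kt
Leg 3: heading=313.8°, groundspeed=98.6 kt
Leg 4: heading=298.1°, groundspeed=86.2 kt

Leg 1: desired track 30.1°; wind correction -16.7° → command heading 13.4°, groundspeed 142.5 kt
Leg 2: desired track 215.8°; wind correction +14.8° → command heading 230.6°, groundspeed 72.5 kt
Leg 3: desired track 338.2°; wind correction -24.4° → command heading 313.8°, groundspeed 98.6 kt
Leg 4: desired track 320.5°; wind correction -22.4° → command heading 298.1°, groundspeed 86.2 kt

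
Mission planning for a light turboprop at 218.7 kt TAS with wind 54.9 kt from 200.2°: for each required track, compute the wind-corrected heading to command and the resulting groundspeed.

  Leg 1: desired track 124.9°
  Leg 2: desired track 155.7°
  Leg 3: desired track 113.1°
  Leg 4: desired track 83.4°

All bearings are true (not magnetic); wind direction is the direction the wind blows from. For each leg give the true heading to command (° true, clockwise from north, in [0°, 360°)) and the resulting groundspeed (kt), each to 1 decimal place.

Leg 1: desired track 124.9°; wind correction +14.1° → command heading 139.0°, groundspeed 198.2 kt
Leg 2: desired track 155.7°; wind correction +10.1° → command heading 165.8°, groundspeed 176.1 kt
Leg 3: desired track 113.1°; wind correction +14.5° → command heading 127.6°, groundspeed 208.9 kt
Leg 4: desired track 83.4°; wind correction +12.9° → command heading 96.3°, groundspeed 237.9 kt

Leg 1: heading=139.0°, groundspeed=198.2 kt
Leg 2: heading=165.8°, groundspeed=176.1 kt
Leg 3: heading=127.6°, groundspeed=208.9 kt
Leg 4: heading=96.3°, groundspeed=237.9 kt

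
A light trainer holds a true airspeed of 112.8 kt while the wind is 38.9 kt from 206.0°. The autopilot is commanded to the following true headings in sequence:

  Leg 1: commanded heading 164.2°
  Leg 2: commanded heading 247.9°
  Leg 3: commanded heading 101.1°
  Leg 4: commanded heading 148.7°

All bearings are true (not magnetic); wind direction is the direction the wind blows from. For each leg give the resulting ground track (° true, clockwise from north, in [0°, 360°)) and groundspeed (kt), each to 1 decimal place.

Leg 1: heading 164.2°; drift -17.2° → track 147.0°, groundspeed 87.7 kt
Leg 2: heading 247.9°; drift +17.2° → track 265.1°, groundspeed 87.8 kt
Leg 3: heading 101.1°; drift -17.0° → track 84.1°, groundspeed 128.4 kt
Leg 4: heading 148.7°; drift -19.6° → track 129.1°, groundspeed 97.4 kt

Leg 1: track=147.0°, groundspeed=87.7 kt
Leg 2: track=265.1°, groundspeed=87.8 kt
Leg 3: track=84.1°, groundspeed=128.4 kt
Leg 4: track=129.1°, groundspeed=97.4 kt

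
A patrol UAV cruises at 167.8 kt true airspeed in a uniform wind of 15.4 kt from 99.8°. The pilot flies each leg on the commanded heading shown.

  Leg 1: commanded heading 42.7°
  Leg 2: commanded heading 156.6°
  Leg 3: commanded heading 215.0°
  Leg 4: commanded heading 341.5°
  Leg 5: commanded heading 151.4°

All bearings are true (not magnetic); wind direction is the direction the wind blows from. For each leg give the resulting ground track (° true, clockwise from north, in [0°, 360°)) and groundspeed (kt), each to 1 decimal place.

Leg 1: track=38.1°, groundspeed=160.0 kt
Leg 2: track=161.2°, groundspeed=159.9 kt
Leg 3: track=219.6°, groundspeed=174.9 kt
Leg 4: track=337.1°, groundspeed=175.6 kt
Leg 5: track=155.8°, groundspeed=158.7 kt

Leg 1: heading 42.7°; drift -4.6° → track 38.1°, groundspeed 160.0 kt
Leg 2: heading 156.6°; drift +4.6° → track 161.2°, groundspeed 159.9 kt
Leg 3: heading 215.0°; drift +4.6° → track 219.6°, groundspeed 174.9 kt
Leg 4: heading 341.5°; drift -4.4° → track 337.1°, groundspeed 175.6 kt
Leg 5: heading 151.4°; drift +4.4° → track 155.8°, groundspeed 158.7 kt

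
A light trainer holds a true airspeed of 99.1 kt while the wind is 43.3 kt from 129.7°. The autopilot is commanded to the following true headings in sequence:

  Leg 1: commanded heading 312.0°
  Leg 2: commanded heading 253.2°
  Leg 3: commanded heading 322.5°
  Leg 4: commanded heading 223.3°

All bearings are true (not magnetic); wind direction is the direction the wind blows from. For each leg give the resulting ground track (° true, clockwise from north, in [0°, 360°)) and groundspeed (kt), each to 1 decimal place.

Leg 1: heading 312.0°; drift -0.7° → track 311.3°, groundspeed 142.4 kt
Leg 2: heading 253.2°; drift +16.4° → track 269.6°, groundspeed 128.2 kt
Leg 3: heading 322.5°; drift -3.9° → track 318.6°, groundspeed 141.6 kt
Leg 4: heading 223.3°; drift +23.0° → track 246.3°, groundspeed 110.6 kt

Leg 1: track=311.3°, groundspeed=142.4 kt
Leg 2: track=269.6°, groundspeed=128.2 kt
Leg 3: track=318.6°, groundspeed=141.6 kt
Leg 4: track=246.3°, groundspeed=110.6 kt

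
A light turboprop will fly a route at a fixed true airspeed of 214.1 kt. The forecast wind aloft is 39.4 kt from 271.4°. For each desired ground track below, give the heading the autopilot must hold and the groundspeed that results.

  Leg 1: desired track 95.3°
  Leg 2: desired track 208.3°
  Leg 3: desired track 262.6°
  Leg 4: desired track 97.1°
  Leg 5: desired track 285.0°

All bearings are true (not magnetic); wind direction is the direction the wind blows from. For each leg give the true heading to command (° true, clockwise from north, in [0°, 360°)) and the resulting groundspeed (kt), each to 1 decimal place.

Leg 1: desired track 95.3°; wind correction +0.7° → command heading 96.0°, groundspeed 253.4 kt
Leg 2: desired track 208.3°; wind correction +9.4° → command heading 217.7°, groundspeed 193.4 kt
Leg 3: desired track 262.6°; wind correction +1.6° → command heading 264.2°, groundspeed 175.1 kt
Leg 4: desired track 97.1°; wind correction +1.0° → command heading 98.1°, groundspeed 253.3 kt
Leg 5: desired track 285.0°; wind correction -2.5° → command heading 282.5°, groundspeed 175.6 kt

Leg 1: heading=96.0°, groundspeed=253.4 kt
Leg 2: heading=217.7°, groundspeed=193.4 kt
Leg 3: heading=264.2°, groundspeed=175.1 kt
Leg 4: heading=98.1°, groundspeed=253.3 kt
Leg 5: heading=282.5°, groundspeed=175.6 kt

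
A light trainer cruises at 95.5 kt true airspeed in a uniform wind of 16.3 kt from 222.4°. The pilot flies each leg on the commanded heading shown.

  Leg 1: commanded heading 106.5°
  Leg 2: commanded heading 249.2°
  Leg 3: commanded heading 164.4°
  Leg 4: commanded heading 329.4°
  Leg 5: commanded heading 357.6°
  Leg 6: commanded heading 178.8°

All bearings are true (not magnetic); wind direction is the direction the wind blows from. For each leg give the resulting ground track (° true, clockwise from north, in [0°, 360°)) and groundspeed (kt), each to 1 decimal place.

Leg 1: heading 106.5°; drift -8.1° → track 98.4°, groundspeed 103.7 kt
Leg 2: heading 249.2°; drift +5.2° → track 254.4°, groundspeed 81.3 kt
Leg 3: heading 164.4°; drift -9.0° → track 155.4°, groundspeed 88.0 kt
Leg 4: heading 329.4°; drift +8.8° → track 338.2°, groundspeed 101.5 kt
Leg 5: heading 357.6°; drift +6.1° → track 3.7°, groundspeed 107.7 kt
Leg 6: heading 178.8°; drift -7.6° → track 171.2°, groundspeed 84.4 kt

Leg 1: track=98.4°, groundspeed=103.7 kt
Leg 2: track=254.4°, groundspeed=81.3 kt
Leg 3: track=155.4°, groundspeed=88.0 kt
Leg 4: track=338.2°, groundspeed=101.5 kt
Leg 5: track=3.7°, groundspeed=107.7 kt
Leg 6: track=171.2°, groundspeed=84.4 kt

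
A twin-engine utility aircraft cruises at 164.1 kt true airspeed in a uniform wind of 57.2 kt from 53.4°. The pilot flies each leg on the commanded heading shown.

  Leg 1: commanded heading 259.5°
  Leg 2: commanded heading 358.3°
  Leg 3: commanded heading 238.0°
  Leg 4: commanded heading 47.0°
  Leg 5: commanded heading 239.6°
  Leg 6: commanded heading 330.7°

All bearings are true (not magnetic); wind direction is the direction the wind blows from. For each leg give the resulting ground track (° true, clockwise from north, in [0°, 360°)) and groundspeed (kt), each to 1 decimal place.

Leg 1: heading 259.5°; drift -6.7° → track 252.8°, groundspeed 216.9 kt
Leg 2: heading 358.3°; drift -19.7° → track 338.6°, groundspeed 139.5 kt
Leg 3: heading 238.0°; drift -1.2° → track 236.8°, groundspeed 221.2 kt
Leg 4: heading 47.0°; drift -3.4° → track 43.6°, groundspeed 107.4 kt
Leg 5: heading 239.6°; drift -1.6° → track 238.0°, groundspeed 221.1 kt
Leg 6: heading 330.7°; drift -19.9° → track 310.8°, groundspeed 166.8 kt

Leg 1: track=252.8°, groundspeed=216.9 kt
Leg 2: track=338.6°, groundspeed=139.5 kt
Leg 3: track=236.8°, groundspeed=221.2 kt
Leg 4: track=43.6°, groundspeed=107.4 kt
Leg 5: track=238.0°, groundspeed=221.1 kt
Leg 6: track=310.8°, groundspeed=166.8 kt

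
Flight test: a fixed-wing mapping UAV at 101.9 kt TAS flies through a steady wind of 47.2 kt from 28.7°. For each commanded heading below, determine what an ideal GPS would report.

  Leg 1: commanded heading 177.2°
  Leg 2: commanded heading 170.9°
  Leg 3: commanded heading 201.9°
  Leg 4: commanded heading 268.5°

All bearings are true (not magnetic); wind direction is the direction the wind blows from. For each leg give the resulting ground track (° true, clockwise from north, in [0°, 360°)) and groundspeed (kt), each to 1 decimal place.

Leg 1: track=187.0°, groundspeed=144.3 kt
Leg 2: track=182.6°, groundspeed=142.2 kt
Leg 3: track=204.1°, groundspeed=148.9 kt
Leg 4: track=250.5°, groundspeed=132.1 kt

Leg 1: heading 177.2°; drift +9.8° → track 187.0°, groundspeed 144.3 kt
Leg 2: heading 170.9°; drift +11.7° → track 182.6°, groundspeed 142.2 kt
Leg 3: heading 201.9°; drift +2.2° → track 204.1°, groundspeed 148.9 kt
Leg 4: heading 268.5°; drift -18.0° → track 250.5°, groundspeed 132.1 kt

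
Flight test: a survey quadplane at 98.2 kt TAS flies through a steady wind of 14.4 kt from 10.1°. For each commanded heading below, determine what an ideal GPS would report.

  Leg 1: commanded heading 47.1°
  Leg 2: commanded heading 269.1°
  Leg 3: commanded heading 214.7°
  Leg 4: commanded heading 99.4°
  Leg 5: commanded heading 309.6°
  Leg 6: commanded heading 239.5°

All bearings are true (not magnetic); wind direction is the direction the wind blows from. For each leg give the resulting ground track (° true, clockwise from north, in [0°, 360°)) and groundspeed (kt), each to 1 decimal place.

Leg 1: track=52.8°, groundspeed=87.1 kt
Leg 2: track=261.1°, groundspeed=101.9 kt
Leg 3: track=211.6°, groundspeed=111.5 kt
Leg 4: track=107.8°, groundspeed=99.1 kt
Leg 5: track=301.8°, groundspeed=92.0 kt
Leg 6: track=233.7°, groundspeed=108.1 kt

Leg 1: heading 47.1°; drift +5.7° → track 52.8°, groundspeed 87.1 kt
Leg 2: heading 269.1°; drift -8.0° → track 261.1°, groundspeed 101.9 kt
Leg 3: heading 214.7°; drift -3.1° → track 211.6°, groundspeed 111.5 kt
Leg 4: heading 99.4°; drift +8.4° → track 107.8°, groundspeed 99.1 kt
Leg 5: heading 309.6°; drift -7.8° → track 301.8°, groundspeed 92.0 kt
Leg 6: heading 239.5°; drift -5.8° → track 233.7°, groundspeed 108.1 kt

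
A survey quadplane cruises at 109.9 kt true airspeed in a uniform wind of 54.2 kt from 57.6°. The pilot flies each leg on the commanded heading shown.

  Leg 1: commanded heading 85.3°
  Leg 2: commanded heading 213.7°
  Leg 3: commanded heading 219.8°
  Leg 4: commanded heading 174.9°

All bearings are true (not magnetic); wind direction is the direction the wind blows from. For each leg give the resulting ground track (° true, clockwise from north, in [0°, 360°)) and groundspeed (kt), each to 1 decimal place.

Leg 1: track=107.4°, groundspeed=66.8 kt
Leg 2: track=221.5°, groundspeed=161.0 kt
Leg 3: track=225.7°, groundspeed=162.4 kt
Leg 4: track=194.6°, groundspeed=143.1 kt

Leg 1: heading 85.3°; drift +22.1° → track 107.4°, groundspeed 66.8 kt
Leg 2: heading 213.7°; drift +7.8° → track 221.5°, groundspeed 161.0 kt
Leg 3: heading 219.8°; drift +5.9° → track 225.7°, groundspeed 162.4 kt
Leg 4: heading 174.9°; drift +19.7° → track 194.6°, groundspeed 143.1 kt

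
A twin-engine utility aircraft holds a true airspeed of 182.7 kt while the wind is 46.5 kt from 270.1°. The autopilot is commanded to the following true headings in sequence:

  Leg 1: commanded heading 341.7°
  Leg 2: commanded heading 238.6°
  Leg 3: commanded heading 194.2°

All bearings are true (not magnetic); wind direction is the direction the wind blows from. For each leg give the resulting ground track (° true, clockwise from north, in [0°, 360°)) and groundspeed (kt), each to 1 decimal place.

Leg 1: track=356.4°, groundspeed=173.7 kt
Leg 2: track=229.0°, groundspeed=145.1 kt
Leg 3: track=179.5°, groundspeed=177.2 kt

Leg 1: heading 341.7°; drift +14.7° → track 356.4°, groundspeed 173.7 kt
Leg 2: heading 238.6°; drift -9.6° → track 229.0°, groundspeed 145.1 kt
Leg 3: heading 194.2°; drift -14.7° → track 179.5°, groundspeed 177.2 kt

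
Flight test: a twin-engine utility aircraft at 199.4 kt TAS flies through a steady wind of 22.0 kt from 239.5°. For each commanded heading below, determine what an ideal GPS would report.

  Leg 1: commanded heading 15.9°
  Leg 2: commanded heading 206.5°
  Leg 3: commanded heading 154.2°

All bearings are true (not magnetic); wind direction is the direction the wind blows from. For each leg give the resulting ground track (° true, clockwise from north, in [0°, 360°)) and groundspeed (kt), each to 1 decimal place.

Leg 1: track=19.9°, groundspeed=215.9 kt
Leg 2: track=202.7°, groundspeed=181.3 kt
Leg 3: track=147.9°, groundspeed=198.8 kt

Leg 1: heading 15.9°; drift +4.0° → track 19.9°, groundspeed 215.9 kt
Leg 2: heading 206.5°; drift -3.8° → track 202.7°, groundspeed 181.3 kt
Leg 3: heading 154.2°; drift -6.3° → track 147.9°, groundspeed 198.8 kt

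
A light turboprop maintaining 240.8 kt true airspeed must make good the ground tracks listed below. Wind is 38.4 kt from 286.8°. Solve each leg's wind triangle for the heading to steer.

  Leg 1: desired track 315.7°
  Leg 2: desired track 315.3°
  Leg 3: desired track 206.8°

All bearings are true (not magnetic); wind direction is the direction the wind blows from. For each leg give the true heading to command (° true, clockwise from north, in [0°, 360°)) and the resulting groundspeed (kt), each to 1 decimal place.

Leg 1: desired track 315.7°; wind correction -4.4° → command heading 311.3°, groundspeed 206.5 kt
Leg 2: desired track 315.3°; wind correction -4.4° → command heading 310.9°, groundspeed 206.4 kt
Leg 3: desired track 206.8°; wind correction +9.0° → command heading 215.8°, groundspeed 231.1 kt

Leg 1: heading=311.3°, groundspeed=206.5 kt
Leg 2: heading=310.9°, groundspeed=206.4 kt
Leg 3: heading=215.8°, groundspeed=231.1 kt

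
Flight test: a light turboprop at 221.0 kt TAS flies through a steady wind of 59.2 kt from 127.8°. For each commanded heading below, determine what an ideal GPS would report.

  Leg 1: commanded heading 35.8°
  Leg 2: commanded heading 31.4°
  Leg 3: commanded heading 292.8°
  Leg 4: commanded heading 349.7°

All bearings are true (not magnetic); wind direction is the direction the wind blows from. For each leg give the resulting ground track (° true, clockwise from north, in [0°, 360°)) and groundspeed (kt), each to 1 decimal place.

Leg 1: track=20.9°, groundspeed=230.8 kt
Leg 2: track=16.9°, groundspeed=235.1 kt
Leg 3: track=296.0°, groundspeed=278.6 kt
Leg 4: track=341.2°, groundspeed=268.0 kt

Leg 1: heading 35.8°; drift -14.9° → track 20.9°, groundspeed 230.8 kt
Leg 2: heading 31.4°; drift -14.5° → track 16.9°, groundspeed 235.1 kt
Leg 3: heading 292.8°; drift +3.2° → track 296.0°, groundspeed 278.6 kt
Leg 4: heading 349.7°; drift -8.5° → track 341.2°, groundspeed 268.0 kt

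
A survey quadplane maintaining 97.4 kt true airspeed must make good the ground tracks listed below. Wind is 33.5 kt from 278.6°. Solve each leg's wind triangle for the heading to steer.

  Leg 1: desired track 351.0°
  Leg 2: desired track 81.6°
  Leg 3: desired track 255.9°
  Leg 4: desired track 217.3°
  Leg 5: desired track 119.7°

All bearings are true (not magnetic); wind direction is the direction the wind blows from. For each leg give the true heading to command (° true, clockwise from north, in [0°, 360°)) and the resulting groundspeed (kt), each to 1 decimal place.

Leg 1: desired track 351.0°; wind correction -19.1° → command heading 331.9°, groundspeed 81.9 kt
Leg 2: desired track 81.6°; wind correction -5.8° → command heading 75.8°, groundspeed 128.9 kt
Leg 3: desired track 255.9°; wind correction +7.6° → command heading 263.5°, groundspeed 65.6 kt
Leg 4: desired track 217.3°; wind correction +17.6° → command heading 234.9°, groundspeed 76.8 kt
Leg 5: desired track 119.7°; wind correction +7.1° → command heading 126.8°, groundspeed 127.9 kt

Leg 1: heading=331.9°, groundspeed=81.9 kt
Leg 2: heading=75.8°, groundspeed=128.9 kt
Leg 3: heading=263.5°, groundspeed=65.6 kt
Leg 4: heading=234.9°, groundspeed=76.8 kt
Leg 5: heading=126.8°, groundspeed=127.9 kt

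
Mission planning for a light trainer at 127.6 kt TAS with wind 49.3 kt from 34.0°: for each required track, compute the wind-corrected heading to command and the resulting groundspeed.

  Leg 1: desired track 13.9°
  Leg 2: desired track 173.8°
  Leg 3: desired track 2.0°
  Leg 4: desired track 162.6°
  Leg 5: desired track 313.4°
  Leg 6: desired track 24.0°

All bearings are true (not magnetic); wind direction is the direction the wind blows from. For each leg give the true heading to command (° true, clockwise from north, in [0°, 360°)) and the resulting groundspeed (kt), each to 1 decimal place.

Leg 1: desired track 13.9°; wind correction +7.6° → command heading 21.5°, groundspeed 80.2 kt
Leg 2: desired track 173.8°; wind correction -14.4° → command heading 159.4°, groundspeed 161.2 kt
Leg 3: desired track 2.0°; wind correction +11.8° → command heading 13.8°, groundspeed 83.1 kt
Leg 4: desired track 162.6°; wind correction -17.6° → command heading 145.0°, groundspeed 152.4 kt
Leg 5: desired track 313.4°; wind correction +22.4° → command heading 335.8°, groundspeed 109.9 kt
Leg 6: desired track 24.0°; wind correction +3.8° → command heading 27.8°, groundspeed 78.8 kt

Leg 1: heading=21.5°, groundspeed=80.2 kt
Leg 2: heading=159.4°, groundspeed=161.2 kt
Leg 3: heading=13.8°, groundspeed=83.1 kt
Leg 4: heading=145.0°, groundspeed=152.4 kt
Leg 5: heading=335.8°, groundspeed=109.9 kt
Leg 6: heading=27.8°, groundspeed=78.8 kt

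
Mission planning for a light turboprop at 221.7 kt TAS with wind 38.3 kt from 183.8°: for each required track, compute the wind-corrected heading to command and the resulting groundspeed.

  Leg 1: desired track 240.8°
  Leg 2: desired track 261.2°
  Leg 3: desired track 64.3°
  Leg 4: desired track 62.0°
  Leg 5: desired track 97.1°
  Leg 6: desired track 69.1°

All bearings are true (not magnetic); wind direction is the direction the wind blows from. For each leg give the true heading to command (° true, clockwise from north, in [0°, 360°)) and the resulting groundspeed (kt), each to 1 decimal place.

Leg 1: heading=232.5°, groundspeed=198.5 kt
Leg 2: heading=251.5°, groundspeed=210.2 kt
Leg 3: heading=72.9°, groundspeed=238.0 kt
Leg 4: heading=70.4°, groundspeed=239.5 kt
Leg 5: heading=107.0°, groundspeed=216.2 kt
Leg 6: heading=78.1°, groundspeed=235.0 kt

Leg 1: desired track 240.8°; wind correction -8.3° → command heading 232.5°, groundspeed 198.5 kt
Leg 2: desired track 261.2°; wind correction -9.7° → command heading 251.5°, groundspeed 210.2 kt
Leg 3: desired track 64.3°; wind correction +8.6° → command heading 72.9°, groundspeed 238.0 kt
Leg 4: desired track 62.0°; wind correction +8.4° → command heading 70.4°, groundspeed 239.5 kt
Leg 5: desired track 97.1°; wind correction +9.9° → command heading 107.0°, groundspeed 216.2 kt
Leg 6: desired track 69.1°; wind correction +9.0° → command heading 78.1°, groundspeed 235.0 kt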